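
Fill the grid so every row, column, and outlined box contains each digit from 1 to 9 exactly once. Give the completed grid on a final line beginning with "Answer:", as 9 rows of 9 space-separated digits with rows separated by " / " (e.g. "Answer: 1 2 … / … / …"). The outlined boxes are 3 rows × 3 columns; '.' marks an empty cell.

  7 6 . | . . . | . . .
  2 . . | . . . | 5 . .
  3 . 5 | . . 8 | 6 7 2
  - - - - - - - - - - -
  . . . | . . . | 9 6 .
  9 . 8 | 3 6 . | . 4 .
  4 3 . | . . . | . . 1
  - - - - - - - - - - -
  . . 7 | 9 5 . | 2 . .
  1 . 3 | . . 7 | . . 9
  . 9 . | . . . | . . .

Step 1. [r4c9∈{3,5,7,8}] r4c9 is the only open cell in row 4 admitting 3. So r4c9=3.
Step 2. [r3c5∈{1,4,9}] in row 3, 9 fits only at r3c5, so r3c5=9.
Step 3. [r8c4∈{2,4,6,8}] 6 has one home in row 8: r8c4 ⇒ r8c4=6.
Step 4. [r2c2∈{1,4,8}] 8 has one home in box 1: r2c2. So r2c2=8.
Step 5. [r2c9∈{4}] r2c9 is down to just 4. So r2c9=4.
Step 6. [r6c8∈{2,5,8}] col 8 places 2 nowhere but r6c8. So r6c8=2.
Step 7. [r6c7∈{7,8}] across box 6, 8 lands solely at r6c7 ⇒ r6c7=8.
Step 8. [r4c1∈{5}] nothing but 5 survives at r4c1. So r4c1=5.
Step 9. [r6c5∈{7}] r6c5 has the single candidate 7. So r6c5=7.
Step 10. [r7c2∈{4}] r7c2 is down to just 4 ⇒ r7c2=4.
Step 11. [r3c4∈{1,4}] across row 3, 4 lands solely at r3c4. So r3c4=4.
Step 12. [r3c2∈{1}] r3c2 is down to just 1 ⇒ r3c2=1.
Step 13. [r5c6∈{1,2,5}] row 5 places 1 nowhere but r5c6, so r5c6=1.
Step 14. [r7c8∈{1,3,8}] 1 has one home in row 7: r7c8 ⇒ r7c8=1.
Step 15. [r7c6∈{3}] only 3 remains possible at r7c6, so r7c6=3.
Step 16. [r5c2∈{2,7}] r5c2 is the only open cell in row 5 admitting 2. So r5c2=2.
Step 17. [r8c5∈{2,4,8}] r8c5 is the only open cell in row 8 admitting 2. So r8c5=2.
Step 18. [r8c8∈{5,8}] in row 8, 8 fits only at r8c8 ⇒ r8c8=8.
Step 19. [r9c6∈{4}] r9c6 is down to just 4 ⇒ r9c6=4.
Step 20. [r1c7∈{1,3}] across col 7, 1 lands solely at r1c7 ⇒ r1c7=1.
Step 21. [r4c6∈{2}] nothing but 2 survives at r4c6, so r4c6=2.
Step 22. [r6c4∈{5}] r6c4's peers cover all but 5. So r6c4=5.
Step 23. [r2c3∈{9}] nothing but 9 survives at r2c3. So r2c3=9.
Step 24. [r2c8∈{3}] r2c8 has the single candidate 3. So r2c8=3.
Step 25. [r7c1∈{6,8}] r7c1 is the only open cell in row 7 admitting 8 ⇒ r7c1=8.
Step 26. [r4c4∈{8}] r4c4's peers cover all but 8 ⇒ r4c4=8.
Step 27. [r5c7∈{7}] r5c7 is down to just 7 ⇒ r5c7=7.
Step 28. [r2c5∈{1}] r2c5's peers cover all but 1, so r2c5=1.
Step 29. [r9c1∈{6}] r9c1 has the single candidate 6. So r9c1=6.
Step 30. [r9c9∈{5,7}] across row 9, 7 lands solely at r9c9 ⇒ r9c9=7.
Step 31. [r9c5∈{8}] r9c5 has the single candidate 8, so r9c5=8.
Step 32. [r1c5∈{3}] r1c5 has the single candidate 3. So r1c5=3.
Step 33. [r5c9∈{5}] r5c9 has the single candidate 5. So r5c9=5.
Step 34. [r1c8∈{9}] r1c8 is down to just 9, so r1c8=9.
Step 35. [r2c6∈{6}] r2c6's peers cover all but 6, so r2c6=6.
Step 36. [r9c7∈{3}] r9c7 has the single candidate 3. So r9c7=3.
Step 37. [r9c4∈{1}] nothing but 1 survives at r9c4 ⇒ r9c4=1.
Step 38. [r4c3∈{1}] r4c3 has the single candidate 1 ⇒ r4c3=1.
Step 39. [r8c7∈{4}] only 4 remains possible at r8c7 ⇒ r8c7=4.
Step 40. [r7c9∈{6}] r7c9 is down to just 6 ⇒ r7c9=6.
Step 41. [r1c4∈{2}] nothing but 2 survives at r1c4, so r1c4=2.
Step 42. [r1c6∈{5}] nothing but 5 survives at r1c6 ⇒ r1c6=5.
Step 43. [r9c3∈{2}] r9c3 has the single candidate 2. So r9c3=2.
Step 44. [r4c2∈{7}] only 7 remains possible at r4c2 ⇒ r4c2=7.
Step 45. [r6c6∈{9}] only 9 remains possible at r6c6 ⇒ r6c6=9.
Step 46. [r2c4∈{7}] only 7 remains possible at r2c4. So r2c4=7.
Step 47. [r4c5∈{4}] only 4 remains possible at r4c5 ⇒ r4c5=4.
Step 48. [r9c8∈{5}] r9c8 is down to just 5, so r9c8=5.
Step 49. [r1c3∈{4}] r1c3's peers cover all but 4 ⇒ r1c3=4.
Step 50. [r1c9∈{8}] r1c9's peers cover all but 8 ⇒ r1c9=8.
Step 51. [r8c2∈{5}] r8c2's peers cover all but 5. So r8c2=5.
Step 52. [r6c3∈{6}] r6c3 has the single candidate 6 ⇒ r6c3=6.

Answer: 7 6 4 2 3 5 1 9 8 / 2 8 9 7 1 6 5 3 4 / 3 1 5 4 9 8 6 7 2 / 5 7 1 8 4 2 9 6 3 / 9 2 8 3 6 1 7 4 5 / 4 3 6 5 7 9 8 2 1 / 8 4 7 9 5 3 2 1 6 / 1 5 3 6 2 7 4 8 9 / 6 9 2 1 8 4 3 5 7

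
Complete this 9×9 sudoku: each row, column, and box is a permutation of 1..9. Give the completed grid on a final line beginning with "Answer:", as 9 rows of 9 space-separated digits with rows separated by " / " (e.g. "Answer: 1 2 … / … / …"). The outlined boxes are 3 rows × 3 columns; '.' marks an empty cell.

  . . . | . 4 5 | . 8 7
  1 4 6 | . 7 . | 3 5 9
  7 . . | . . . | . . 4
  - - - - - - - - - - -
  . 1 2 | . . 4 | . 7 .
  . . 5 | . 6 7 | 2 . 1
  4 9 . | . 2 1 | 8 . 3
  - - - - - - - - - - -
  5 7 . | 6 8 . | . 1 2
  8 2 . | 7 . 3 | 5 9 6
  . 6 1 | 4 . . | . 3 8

Step 1. [r5c4∈{3,8,9}] r5c4 is the only open cell in row 5 admitting 9. So r5c4=9.
Step 2. [r1c2∈{3}] nothing but 3 survives at r1c2. So r1c2=3.
Step 3. [r3c6∈{2,6,8,9}] 6 has one home in col 6: r3c6, so r3c6=6.
Step 4. [r3c5∈{1,3,9}] r3c5 is the only open cell in box 2 admitting 9, so r3c5=9.
Step 5. [r3c4∈{1,2,3,8}] row 3 places 3 nowhere but r3c4, so r3c4=3.
Step 6. [r9c1∈{9}] r9c1's peers cover all but 9. So r9c1=9.
Step 7. [r2c6∈{2,8}] in col 6, 8 fits only at r2c6 ⇒ r2c6=8.
Step 8. [r6c4∈{5}] only 5 remains possible at r6c4, so r6c4=5.
Step 9. [r1c7∈{1,6}] 6 has one home in row 1: r1c7, so r1c7=6.
Step 10. [r2c4∈{2}] r2c4's peers cover all but 2. So r2c4=2.
Step 11. [r8c3∈{4}] r8c3's peers cover all but 4, so r8c3=4.
Step 12. [r4c5∈{3}] nothing but 3 survives at r4c5. So r4c5=3.
Step 13. [r3c2∈{5,8}] 5 has one home in row 3: r3c2 ⇒ r3c2=5.
Step 14. [r1c3∈{9}] only 9 remains possible at r1c3, so r1c3=9.
Step 15. [r7c3∈{3}] r7c3 is down to just 3. So r7c3=3.
Step 16. [r4c9∈{5}] nothing but 5 survives at r4c9, so r4c9=5.
Step 17. [r3c8∈{2}] r3c8 is down to just 2 ⇒ r3c8=2.
Step 18. [r4c1∈{6}] only 6 remains possible at r4c1. So r4c1=6.
Step 19. [r9c5∈{5}] r9c5's peers cover all but 5. So r9c5=5.
Step 20. [r5c1∈{3}] r5c1 has the single candidate 3 ⇒ r5c1=3.
Step 21. [r5c8∈{4}] r5c8 has the single candidate 4. So r5c8=4.
Step 22. [r9c6∈{2}] nothing but 2 survives at r9c6 ⇒ r9c6=2.
Step 23. [r7c6∈{9}] r7c6's peers cover all but 9, so r7c6=9.
Step 24. [r7c7∈{4}] nothing but 4 survives at r7c7. So r7c7=4.
Step 25. [r6c8∈{6}] nothing but 6 survives at r6c8 ⇒ r6c8=6.
Step 26. [r4c7∈{9}] nothing but 9 survives at r4c7 ⇒ r4c7=9.
Step 27. [r8c5∈{1}] r8c5 has the single candidate 1. So r8c5=1.
Step 28. [r3c3∈{8}] nothing but 8 survives at r3c3 ⇒ r3c3=8.
Step 29. [r5c2∈{8}] r5c2 is down to just 8. So r5c2=8.
Step 30. [r1c4∈{1}] r1c4's peers cover all but 1. So r1c4=1.
Step 31. [r1c1∈{2}] only 2 remains possible at r1c1, so r1c1=2.
Step 32. [r6c3∈{7}] r6c3 has the single candidate 7, so r6c3=7.
Step 33. [r3c7∈{1}] only 1 remains possible at r3c7 ⇒ r3c7=1.
Step 34. [r9c7∈{7}] nothing but 7 survives at r9c7 ⇒ r9c7=7.
Step 35. [r4c4∈{8}] r4c4's peers cover all but 8 ⇒ r4c4=8.

Answer: 2 3 9 1 4 5 6 8 7 / 1 4 6 2 7 8 3 5 9 / 7 5 8 3 9 6 1 2 4 / 6 1 2 8 3 4 9 7 5 / 3 8 5 9 6 7 2 4 1 / 4 9 7 5 2 1 8 6 3 / 5 7 3 6 8 9 4 1 2 / 8 2 4 7 1 3 5 9 6 / 9 6 1 4 5 2 7 3 8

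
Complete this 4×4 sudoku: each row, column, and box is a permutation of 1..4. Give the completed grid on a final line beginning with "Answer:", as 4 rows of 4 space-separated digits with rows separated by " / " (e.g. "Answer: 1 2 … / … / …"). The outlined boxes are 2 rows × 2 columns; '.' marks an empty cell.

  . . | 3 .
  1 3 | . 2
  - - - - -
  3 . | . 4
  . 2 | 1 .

Step 1. [r1c1∈{2,4}] 2 has one home in row 1: r1c1, so r1c1=2.
Step 2. [r1c4∈{1}] r1c4's peers cover all but 1 ⇒ r1c4=1.
Step 3. [r2c3∈{4}] r2c3 is down to just 4 ⇒ r2c3=4.
Step 4. [r4c4∈{3}] r4c4 is down to just 3 ⇒ r4c4=3.
Step 5. [r1c2∈{4}] r1c2 is down to just 4. So r1c2=4.
Step 6. [r3c3∈{2}] r3c3's peers cover all but 2. So r3c3=2.
Step 7. [r3c2∈{1}] r3c2 has the single candidate 1 ⇒ r3c2=1.
Step 8. [r4c1∈{4}] r4c1's peers cover all but 4. So r4c1=4.

Answer: 2 4 3 1 / 1 3 4 2 / 3 1 2 4 / 4 2 1 3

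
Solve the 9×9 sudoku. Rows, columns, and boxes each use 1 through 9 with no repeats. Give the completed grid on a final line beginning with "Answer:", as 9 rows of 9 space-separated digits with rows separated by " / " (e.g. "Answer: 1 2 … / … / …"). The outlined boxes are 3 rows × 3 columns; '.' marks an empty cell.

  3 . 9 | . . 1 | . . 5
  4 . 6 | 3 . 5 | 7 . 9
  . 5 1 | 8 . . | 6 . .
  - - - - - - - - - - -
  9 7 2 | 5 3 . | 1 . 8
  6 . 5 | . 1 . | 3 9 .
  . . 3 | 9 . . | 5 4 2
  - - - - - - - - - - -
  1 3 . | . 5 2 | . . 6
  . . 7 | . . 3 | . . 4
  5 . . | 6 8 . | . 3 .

Step 1. [r3c8∈{2}] nothing but 2 survives at r3c8. So r3c8=2.
Step 2. [r7c3∈{4,8}] col 3 places 8 nowhere but r7c3 ⇒ r7c3=8.
Step 3. [r4c6∈{4,6}] in row 4, 4 fits only at r4c6 ⇒ r4c6=4.
Step 4. [r1c8∈{8}] r1c8's peers cover all but 8, so r1c8=8.
Step 5. [r1c2∈{2}] r1c2 has the single candidate 2. So r1c2=2.
Step 6. [r8c5∈{9}] r8c5's peers cover all but 9, so r8c5=9.
Step 7. [r9c6∈{7}] r9c6 is down to just 7 ⇒ r9c6=7.
Step 8. [r6c5∈{6,7}] in row 6, 7 fits only at r6c5, so r6c5=7.
Step 9. [r6c1∈{8}] r6c1 has the single candidate 8 ⇒ r6c1=8.
Step 10. [r1c7∈{4}] r1c7 has the single candidate 4 ⇒ r1c7=4.
Step 11. [r9c7∈{2,9}] r9c7 is the only open cell in row 9 admitting 2. So r9c7=2.
Step 12. [r9c9∈{1}] r9c9 is down to just 1 ⇒ r9c9=1.
Step 13. [r9c2∈{4,9}] row 9 places 9 nowhere but r9c2 ⇒ r9c2=9.
Step 14. [r8c8∈{5}] r8c8 is down to just 5 ⇒ r8c8=5.
Step 15. [r2c2∈{8}] only 8 remains possible at r2c2, so r2c2=8.
Step 16. [r1c5∈{6}] r1c5's peers cover all but 6. So r1c5=6.
Step 17. [r4c8∈{6}] r4c8 is down to just 6. So r4c8=6.
Step 18. [r6c6∈{6}] nothing but 6 survives at r6c6 ⇒ r6c6=6.
Step 19. [r6c2∈{1}] r6c2 is down to just 1 ⇒ r6c2=1.
Step 20. [r8c1∈{2}] nothing but 2 survives at r8c1, so r8c1=2.
Step 21. [r3c6∈{9}] nothing but 9 survives at r3c6. So r3c6=9.
Step 22. [r3c1∈{7}] r3c1's peers cover all but 7, so r3c1=7.
Step 23. [r7c8∈{7}] only 7 remains possible at r7c8 ⇒ r7c8=7.
Step 24. [r7c4∈{4}] r7c4 has the single candidate 4 ⇒ r7c4=4.
Step 25. [r2c8∈{1}] r2c8's peers cover all but 1 ⇒ r2c8=1.
Step 26. [r8c4∈{1}] r8c4 is down to just 1 ⇒ r8c4=1.
Step 27. [r5c6∈{8}] only 8 remains possible at r5c6, so r5c6=8.
Step 28. [r5c2∈{4}] nothing but 4 survives at r5c2, so r5c2=4.
Step 29. [r3c9∈{3}] nothing but 3 survives at r3c9, so r3c9=3.
Step 30. [r8c7∈{8}] nothing but 8 survives at r8c7, so r8c7=8.
Step 31. [r1c4∈{7}] nothing but 7 survives at r1c4 ⇒ r1c4=7.
Step 32. [r2c5∈{2}] r2c5's peers cover all but 2, so r2c5=2.
Step 33. [r9c3∈{4}] nothing but 4 survives at r9c3 ⇒ r9c3=4.
Step 34. [r8c2∈{6}] only 6 remains possible at r8c2. So r8c2=6.
Step 35. [r3c5∈{4}] nothing but 4 survives at r3c5, so r3c5=4.
Step 36. [r7c7∈{9}] r7c7 is down to just 9. So r7c7=9.
Step 37. [r5c9∈{7}] r5c9 has the single candidate 7 ⇒ r5c9=7.
Step 38. [r5c4∈{2}] r5c4 is down to just 2. So r5c4=2.

Answer: 3 2 9 7 6 1 4 8 5 / 4 8 6 3 2 5 7 1 9 / 7 5 1 8 4 9 6 2 3 / 9 7 2 5 3 4 1 6 8 / 6 4 5 2 1 8 3 9 7 / 8 1 3 9 7 6 5 4 2 / 1 3 8 4 5 2 9 7 6 / 2 6 7 1 9 3 8 5 4 / 5 9 4 6 8 7 2 3 1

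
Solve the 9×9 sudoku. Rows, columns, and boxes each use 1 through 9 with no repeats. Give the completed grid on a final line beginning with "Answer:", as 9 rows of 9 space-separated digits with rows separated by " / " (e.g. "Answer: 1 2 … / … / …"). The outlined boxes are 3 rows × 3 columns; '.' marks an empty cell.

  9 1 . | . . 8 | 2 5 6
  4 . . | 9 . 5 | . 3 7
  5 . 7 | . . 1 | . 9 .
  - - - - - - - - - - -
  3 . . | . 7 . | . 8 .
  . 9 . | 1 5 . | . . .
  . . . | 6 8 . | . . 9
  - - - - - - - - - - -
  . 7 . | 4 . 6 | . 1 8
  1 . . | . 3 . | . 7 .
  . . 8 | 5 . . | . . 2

Step 1. [r4c4∈{2}] r4c4's peers cover all but 2. So r4c4=2.
Step 2. [r7c1∈{2}] r7c1 has the single candidate 2 ⇒ r7c1=2.
Step 3. [r9c1∈{6}] only 6 remains possible at r9c1. So r9c1=6.
Step 4. [r9c8∈{4}] r9c8 is down to just 4. So r9c8=4.
Step 5. [r8c9∈{5}] nothing but 5 survives at r8c9, so r8c9=5.
Step 6. [r7c5∈{9}] only 9 remains possible at r7c5. So r7c5=9.
Step 7. [r4c9∈{1,4}] in col 9, 1 fits only at r4c9, so r4c9=1.
Step 8. [r5c9∈{3,4}] in col 9, 3 fits only at r5c9. So r5c9=3.
Step 9. [r5c8∈{2,6}] in col 8, 6 fits only at r5c8. So r5c8=6.
Step 10. [r5c3∈{2,4}] in row 5, 2 fits only at r5c3 ⇒ r5c3=2.
Step 11. [r2c3∈{6}] r2c3's peers cover all but 6 ⇒ r2c3=6.
Step 12. [r1c3∈{3}] only 3 remains possible at r1c3. So r1c3=3.
Step 13. [r5c6∈{4}] r5c6 is down to just 4 ⇒ r5c6=4.
Step 14. [r8c2∈{4}] r8c2 is down to just 4. So r8c2=4.
Step 15. [r6c2∈{5}] nothing but 5 survives at r6c2 ⇒ r6c2=5.
Step 16. [r5c7∈{7}] only 7 remains possible at r5c7, so r5c7=7.
Step 17. [r6c7∈{4}] r6c7 is down to just 4, so r6c7=4.
Step 18. [r3c5∈{2,4,6}] r3c5 is the only open cell in row 3 admitting 6 ⇒ r3c5=6.
Step 19. [r9c7∈{3,9}] 9 has one home in row 9: r9c7, so r9c7=9.
Step 20. [r3c7∈{8}] r3c7 is down to just 8 ⇒ r3c7=8.
Step 21. [r3c2∈{2}] r3c2 is down to just 2, so r3c2=2.
Step 22. [r9c5∈{1}] only 1 remains possible at r9c5, so r9c5=1.
Step 23. [r6c8∈{2}] r6c8's peers cover all but 2. So r6c8=2.
Step 24. [r2c7∈{1}] r2c7 has the single candidate 1, so r2c7=1.
Step 25. [r9c6∈{7}] only 7 remains possible at r9c6. So r9c6=7.
Step 26. [r4c6∈{9}] nothing but 9 survives at r4c6. So r4c6=9.
Step 27. [r7c7∈{3}] nothing but 3 survives at r7c7. So r7c7=3.
Step 28. [r2c2∈{8}] r2c2 has the single candidate 8 ⇒ r2c2=8.
Step 29. [r3c4∈{3}] nothing but 3 survives at r3c4 ⇒ r3c4=3.
Step 30. [r8c4∈{8}] nothing but 8 survives at r8c4 ⇒ r8c4=8.
Step 31. [r8c7∈{6}] only 6 remains possible at r8c7, so r8c7=6.
Step 32. [r1c4∈{7}] only 7 remains possible at r1c4 ⇒ r1c4=7.
Step 33. [r5c1∈{8}] r5c1 has the single candidate 8, so r5c1=8.
Step 34. [r4c2∈{6}] nothing but 6 survives at r4c2. So r4c2=6.
Step 35. [r1c5∈{4}] r1c5's peers cover all but 4, so r1c5=4.
Step 36. [r3c9∈{4}] r3c9 is down to just 4 ⇒ r3c9=4.
Step 37. [r6c1∈{7}] only 7 remains possible at r6c1. So r6c1=7.
Step 38. [r6c6∈{3}] r6c6's peers cover all but 3 ⇒ r6c6=3.
Step 39. [r8c6∈{2}] r8c6's peers cover all but 2, so r8c6=2.
Step 40. [r4c3∈{4}] only 4 remains possible at r4c3, so r4c3=4.
Step 41. [r7c3∈{5}] only 5 remains possible at r7c3, so r7c3=5.
Step 42. [r6c3∈{1}] r6c3 has the single candidate 1 ⇒ r6c3=1.
Step 43. [r2c5∈{2}] only 2 remains possible at r2c5 ⇒ r2c5=2.
Step 44. [r9c2∈{3}] only 3 remains possible at r9c2, so r9c2=3.
Step 45. [r4c7∈{5}] r4c7 has the single candidate 5. So r4c7=5.
Step 46. [r8c3∈{9}] r8c3 is down to just 9. So r8c3=9.

Answer: 9 1 3 7 4 8 2 5 6 / 4 8 6 9 2 5 1 3 7 / 5 2 7 3 6 1 8 9 4 / 3 6 4 2 7 9 5 8 1 / 8 9 2 1 5 4 7 6 3 / 7 5 1 6 8 3 4 2 9 / 2 7 5 4 9 6 3 1 8 / 1 4 9 8 3 2 6 7 5 / 6 3 8 5 1 7 9 4 2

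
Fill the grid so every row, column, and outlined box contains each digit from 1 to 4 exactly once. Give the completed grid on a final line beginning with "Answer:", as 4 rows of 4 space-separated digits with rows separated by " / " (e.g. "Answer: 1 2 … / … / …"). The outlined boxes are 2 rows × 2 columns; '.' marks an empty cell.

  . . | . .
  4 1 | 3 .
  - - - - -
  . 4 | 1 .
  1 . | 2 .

Step 1. [r4c2∈{3}] r4c2 has the single candidate 3, so r4c2=3.
Step 2. [r1c2∈{2}] r1c2 has the single candidate 2 ⇒ r1c2=2.
Step 3. [r1c4∈{1,4}] row 1 places 1 nowhere but r1c4, so r1c4=1.
Step 4. [r4c4∈{4}] r4c4 has the single candidate 4, so r4c4=4.
Step 5. [r3c4∈{3}] r3c4 has the single candidate 3. So r3c4=3.
Step 6. [r1c3∈{4}] nothing but 4 survives at r1c3 ⇒ r1c3=4.
Step 7. [r1c1∈{3}] r1c1 is down to just 3 ⇒ r1c1=3.
Step 8. [r2c4∈{2}] only 2 remains possible at r2c4, so r2c4=2.
Step 9. [r3c1∈{2}] nothing but 2 survives at r3c1. So r3c1=2.

Answer: 3 2 4 1 / 4 1 3 2 / 2 4 1 3 / 1 3 2 4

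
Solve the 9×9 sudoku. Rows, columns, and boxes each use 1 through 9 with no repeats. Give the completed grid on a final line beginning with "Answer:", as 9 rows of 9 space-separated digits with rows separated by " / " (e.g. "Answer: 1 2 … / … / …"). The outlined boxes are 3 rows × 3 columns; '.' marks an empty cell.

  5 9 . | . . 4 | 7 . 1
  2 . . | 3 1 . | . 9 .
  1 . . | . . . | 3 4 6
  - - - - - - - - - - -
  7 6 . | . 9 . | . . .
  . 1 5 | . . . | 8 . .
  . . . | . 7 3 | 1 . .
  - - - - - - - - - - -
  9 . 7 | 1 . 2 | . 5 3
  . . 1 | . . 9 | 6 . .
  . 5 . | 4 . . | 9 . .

Step 1. [r3c3∈{8}] r3c3 is down to just 8 ⇒ r3c3=8.
Step 2. [r4c7∈{2,4,5}] in col 7, 2 fits only at r4c7 ⇒ r4c7=2.
Step 3. [r8c2∈{2,3,4,8}] r8c2 is the only open cell in col 2 admitting 3, so r8c2=3.
Step 4. [r5c6∈{6}] r5c6 is down to just 6, so r5c6=6.
Step 5. [r1c8∈{2,8}] 2 has one home in box 3: r1c8, so r1c8=2.
Step 6. [r8c9∈{2,4,7,8}] 2 has one home in row 8: r8c9 ⇒ r8c9=2.
Step 7. [r6c2∈{2,4,8}] col 2 places 2 nowhere but r6c2 ⇒ r6c2=2.
Step 8. [r7c2∈{4,8}] r7c2 is the only open cell in col 2 admitting 8 ⇒ r7c2=8.
Step 9. [r5c5∈{2,4}] across col 5, 4 lands solely at r5c5, so r5c5=4.
Step 10. [r2c9∈{5,8}] in box 3, 8 fits only at r2c9 ⇒ r2c9=8.
Step 11. [r9c9∈{7}] r9c9's peers cover all but 7 ⇒ r9c9=7.
Step 12. [r9c6∈{8}] only 8 remains possible at r9c6 ⇒ r9c6=8.
Step 13. [r3c4∈{2,5,7,9}] in row 3, 9 fits only at r3c4. So r3c4=9.
Step 14. [r4c4∈{5,8}] in row 4, 8 fits only at r4c4, so r4c4=8.
Step 15. [r6c4∈{5}] r6c4 is down to just 5. So r6c4=5.
Step 16. [r2c3∈{4,6}] row 2 places 6 nowhere but r2c3, so r2c3=6.
Step 17. [r4c8∈{3}] r4c8 is down to just 3, so r4c8=3.
Step 18. [r4c3∈{4}] r4c3 is down to just 4, so r4c3=4.
Step 19. [r7c5∈{6}] r7c5 has the single candidate 6 ⇒ r7c5=6.
Step 20. [r3c2∈{7}] nothing but 7 survives at r3c2. So r3c2=7.
Step 21. [r3c6∈{5}] only 5 remains possible at r3c6, so r3c6=5.
Step 22. [r6c9∈{4,9}] across row 6, 4 lands solely at r6c9, so r6c9=4.
Step 23. [r6c3∈{9}] nothing but 9 survives at r6c3. So r6c3=9.
Step 24. [r9c3∈{2}] r9c3 has the single candidate 2 ⇒ r9c3=2.
Step 25. [r7c7∈{4}] nothing but 4 survives at r7c7. So r7c7=4.
Step 26. [r4c6∈{1}] nothing but 1 survives at r4c6, so r4c6=1.
Step 27. [r5c4∈{2}] only 2 remains possible at r5c4 ⇒ r5c4=2.
Step 28. [r2c2∈{4}] r2c2 is down to just 4 ⇒ r2c2=4.
Step 29. [r2c6∈{7}] r2c6 has the single candidate 7, so r2c6=7.
Step 30. [r9c8∈{1}] r9c8 is down to just 1, so r9c8=1.
Step 31. [r9c1∈{6}] r9c1's peers cover all but 6 ⇒ r9c1=6.
Step 32. [r1c4∈{6}] only 6 remains possible at r1c4. So r1c4=6.
Step 33. [r3c5∈{2}] only 2 remains possible at r3c5. So r3c5=2.
Step 34. [r9c5∈{3}] r9c5 is down to just 3, so r9c5=3.
Step 35. [r5c1∈{3}] nothing but 3 survives at r5c1, so r5c1=3.
Step 36. [r4c9∈{5}] r4c9's peers cover all but 5 ⇒ r4c9=5.
Step 37. [r5c8∈{7}] r5c8 has the single candidate 7 ⇒ r5c8=7.
Step 38. [r6c8∈{6}] only 6 remains possible at r6c8. So r6c8=6.
Step 39. [r8c8∈{8}] r8c8 has the single candidate 8. So r8c8=8.
Step 40. [r8c1∈{4}] r8c1's peers cover all but 4 ⇒ r8c1=4.
Step 41. [r5c9∈{9}] nothing but 9 survives at r5c9 ⇒ r5c9=9.
Step 42. [r6c1∈{8}] nothing but 8 survives at r6c1, so r6c1=8.
Step 43. [r1c3∈{3}] nothing but 3 survives at r1c3. So r1c3=3.
Step 44. [r1c5∈{8}] nothing but 8 survives at r1c5 ⇒ r1c5=8.
Step 45. [r2c7∈{5}] r2c7's peers cover all but 5, so r2c7=5.
Step 46. [r8c5∈{5}] r8c5's peers cover all but 5, so r8c5=5.
Step 47. [r8c4∈{7}] r8c4's peers cover all but 7. So r8c4=7.

Answer: 5 9 3 6 8 4 7 2 1 / 2 4 6 3 1 7 5 9 8 / 1 7 8 9 2 5 3 4 6 / 7 6 4 8 9 1 2 3 5 / 3 1 5 2 4 6 8 7 9 / 8 2 9 5 7 3 1 6 4 / 9 8 7 1 6 2 4 5 3 / 4 3 1 7 5 9 6 8 2 / 6 5 2 4 3 8 9 1 7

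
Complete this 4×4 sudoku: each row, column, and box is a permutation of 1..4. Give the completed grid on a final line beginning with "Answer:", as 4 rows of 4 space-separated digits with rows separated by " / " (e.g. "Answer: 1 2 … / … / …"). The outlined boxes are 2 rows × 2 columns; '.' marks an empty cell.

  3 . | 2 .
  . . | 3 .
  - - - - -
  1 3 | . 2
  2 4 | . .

Step 1. [r1c2∈{1}] only 1 remains possible at r1c2 ⇒ r1c2=1.
Step 2. [r2c4∈{1,4}] across row 2, 1 lands solely at r2c4 ⇒ r2c4=1.
Step 3. [r4c3∈{1}] nothing but 1 survives at r4c3 ⇒ r4c3=1.
Step 4. [r3c3∈{4}] r3c3 is down to just 4, so r3c3=4.
Step 5. [r4c4∈{3}] r4c4 has the single candidate 3, so r4c4=3.
Step 6. [r2c1∈{4}] r2c1 has the single candidate 4 ⇒ r2c1=4.
Step 7. [r1c4∈{4}] r1c4's peers cover all but 4. So r1c4=4.
Step 8. [r2c2∈{2}] only 2 remains possible at r2c2, so r2c2=2.

Answer: 3 1 2 4 / 4 2 3 1 / 1 3 4 2 / 2 4 1 3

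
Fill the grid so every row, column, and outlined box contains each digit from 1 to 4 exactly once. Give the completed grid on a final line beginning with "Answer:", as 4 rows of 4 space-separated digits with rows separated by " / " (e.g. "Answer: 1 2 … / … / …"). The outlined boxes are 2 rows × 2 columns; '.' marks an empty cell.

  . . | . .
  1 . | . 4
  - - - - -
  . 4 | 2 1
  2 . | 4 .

Step 1. [r2c3∈{3}] r2c3's peers cover all but 3, so r2c3=3.
Step 2. [r3c1∈{3}] r3c1 has the single candidate 3 ⇒ r3c1=3.
Step 3. [r1c2∈{2,3}] r1c2 is the only open cell in row 1 admitting 3. So r1c2=3.
Step 4. [r4c4∈{3}] r4c4's peers cover all but 3, so r4c4=3.
Step 5. [r1c3∈{1}] r1c3 is down to just 1. So r1c3=1.
Step 6. [r1c4∈{2}] r1c4's peers cover all but 2 ⇒ r1c4=2.
Step 7. [r4c2∈{1}] only 1 remains possible at r4c2 ⇒ r4c2=1.
Step 8. [r2c2∈{2}] r2c2's peers cover all but 2, so r2c2=2.
Step 9. [r1c1∈{4}] nothing but 4 survives at r1c1, so r1c1=4.

Answer: 4 3 1 2 / 1 2 3 4 / 3 4 2 1 / 2 1 4 3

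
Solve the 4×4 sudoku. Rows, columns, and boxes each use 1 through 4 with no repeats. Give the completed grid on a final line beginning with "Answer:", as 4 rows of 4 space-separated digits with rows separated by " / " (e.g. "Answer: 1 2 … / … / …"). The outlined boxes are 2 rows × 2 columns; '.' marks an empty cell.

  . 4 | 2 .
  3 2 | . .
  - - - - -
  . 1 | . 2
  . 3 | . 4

Step 1. [r2c4∈{1}] r2c4 has the single candidate 1. So r2c4=1.
Step 2. [r1c4∈{3}] only 3 remains possible at r1c4. So r1c4=3.
Step 3. [r4c1∈{2}] r4c1's peers cover all but 2. So r4c1=2.
Step 4. [r1c1∈{1}] r1c1 has the single candidate 1 ⇒ r1c1=1.
Step 5. [r4c3∈{1}] r4c3 is down to just 1, so r4c3=1.
Step 6. [r3c3∈{3}] r3c3 has the single candidate 3. So r3c3=3.
Step 7. [r2c3∈{4}] r2c3's peers cover all but 4. So r2c3=4.
Step 8. [r3c1∈{4}] r3c1 has the single candidate 4. So r3c1=4.

Answer: 1 4 2 3 / 3 2 4 1 / 4 1 3 2 / 2 3 1 4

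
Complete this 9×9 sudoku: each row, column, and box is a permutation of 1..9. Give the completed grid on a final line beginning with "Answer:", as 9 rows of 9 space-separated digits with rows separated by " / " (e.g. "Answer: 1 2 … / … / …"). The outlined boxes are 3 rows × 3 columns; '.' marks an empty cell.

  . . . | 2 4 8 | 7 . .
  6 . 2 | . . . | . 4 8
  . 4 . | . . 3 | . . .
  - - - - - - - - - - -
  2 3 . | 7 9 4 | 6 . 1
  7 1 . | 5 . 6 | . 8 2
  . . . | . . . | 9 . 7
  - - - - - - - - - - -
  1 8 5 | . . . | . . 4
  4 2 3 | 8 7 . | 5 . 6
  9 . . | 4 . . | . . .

Step 1. [r2c7∈{1,3}] in row 2, 3 fits only at r2c7, so r2c7=3.
Step 2. [r7c7∈{2}] only 2 remains possible at r7c7, so r7c7=2.
Step 3. [r3c7∈{1}] only 1 remains possible at r3c7, so r3c7=1.
Step 4. [r6c5∈{1,2,3,8}] across col 5, 8 lands solely at r6c5. So r6c5=8.
Step 5. [r9c5∈{1,2,3,5,6}] r9c5 is the only open cell in col 5 admitting 2, so r9c5=2.
Step 6. [r3c3∈{7,8,9}] across row 3, 7 lands solely at r3c3 ⇒ r3c3=7.
Step 7. [r6c8∈{3,5}] across box 6, 3 lands solely at r6c8. So r6c8=3.
Step 8. [r7c6∈{9}] only 9 remains possible at r7c6, so r7c6=9.
Step 9. [r8c6∈{1}] only 1 remains possible at r8c6, so r8c6=1.
Step 10. [r1c8∈{5,6,9}] row 1 places 6 nowhere but r1c8. So r1c8=6.
Step 11. [r6c1∈{5}] r6c1's peers cover all but 5 ⇒ r6c1=5.
Step 12. [r9c2∈{6,7}] col 2 places 7 nowhere but r9c2 ⇒ r9c2=7.
Step 13. [r6c3∈{4,6}] across row 6, 4 lands solely at r6c3, so r6c3=4.
Step 14. [r3c8∈{2,5,9}] 2 has one home in row 3: r3c8, so r3c8=2.
Step 15. [r2c5∈{1,5}] col 5 places 1 nowhere but r2c5. So r2c5=1.
Step 16. [r3c5∈{5,6}] in col 5, 5 fits only at r3c5. So r3c5=5.
Step 17. [r3c4∈{6,9}] r3c4 is the only open cell in row 3 admitting 6. So r3c4=6.
Step 18. [r1c9∈{5,9}] across col 9, 5 lands solely at r1c9. So r1c9=5.
Step 19. [r1c2∈{9}] r1c2 is down to just 9 ⇒ r1c2=9.
Step 20. [r7c5∈{3,6}] in row 7, 6 fits only at r7c5. So r7c5=6.
Step 21. [r8c8∈{9}] nothing but 9 survives at r8c8 ⇒ r8c8=9.
Step 22. [r1c1∈{3}] r1c1 is down to just 3. So r1c1=3.
Step 23. [r2c2∈{5}] r2c2 is down to just 5. So r2c2=5.
Step 24. [r9c8∈{1}] r9c8 is down to just 1 ⇒ r9c8=1.
Step 25. [r1c3∈{1}] r1c3 is down to just 1 ⇒ r1c3=1.
Step 26. [r2c6∈{7}] r2c6 has the single candidate 7. So r2c6=7.
Step 27. [r4c3∈{8}] nothing but 8 survives at r4c3. So r4c3=8.
Step 28. [r5c5∈{3}] nothing but 3 survives at r5c5. So r5c5=3.
Step 29. [r3c9∈{9}] nothing but 9 survives at r3c9 ⇒ r3c9=9.
Step 30. [r5c3∈{9}] r5c3's peers cover all but 9 ⇒ r5c3=9.
Step 31. [r9c7∈{8}] nothing but 8 survives at r9c7, so r9c7=8.
Step 32. [r4c8∈{5}] r4c8 is down to just 5. So r4c8=5.
Step 33. [r6c2∈{6}] only 6 remains possible at r6c2. So r6c2=6.
Step 34. [r2c4∈{9}] nothing but 9 survives at r2c4 ⇒ r2c4=9.
Step 35. [r3c1∈{8}] r3c1 has the single candidate 8 ⇒ r3c1=8.
Step 36. [r6c4∈{1}] r6c4's peers cover all but 1, so r6c4=1.
Step 37. [r5c7∈{4}] r5c7's peers cover all but 4. So r5c7=4.
Step 38. [r9c9∈{3}] r9c9 is down to just 3. So r9c9=3.
Step 39. [r9c3∈{6}] r9c3 is down to just 6, so r9c3=6.
Step 40. [r7c4∈{3}] only 3 remains possible at r7c4 ⇒ r7c4=3.
Step 41. [r6c6∈{2}] r6c6 is down to just 2, so r6c6=2.
Step 42. [r7c8∈{7}] r7c8 has the single candidate 7, so r7c8=7.
Step 43. [r9c6∈{5}] r9c6's peers cover all but 5 ⇒ r9c6=5.

Answer: 3 9 1 2 4 8 7 6 5 / 6 5 2 9 1 7 3 4 8 / 8 4 7 6 5 3 1 2 9 / 2 3 8 7 9 4 6 5 1 / 7 1 9 5 3 6 4 8 2 / 5 6 4 1 8 2 9 3 7 / 1 8 5 3 6 9 2 7 4 / 4 2 3 8 7 1 5 9 6 / 9 7 6 4 2 5 8 1 3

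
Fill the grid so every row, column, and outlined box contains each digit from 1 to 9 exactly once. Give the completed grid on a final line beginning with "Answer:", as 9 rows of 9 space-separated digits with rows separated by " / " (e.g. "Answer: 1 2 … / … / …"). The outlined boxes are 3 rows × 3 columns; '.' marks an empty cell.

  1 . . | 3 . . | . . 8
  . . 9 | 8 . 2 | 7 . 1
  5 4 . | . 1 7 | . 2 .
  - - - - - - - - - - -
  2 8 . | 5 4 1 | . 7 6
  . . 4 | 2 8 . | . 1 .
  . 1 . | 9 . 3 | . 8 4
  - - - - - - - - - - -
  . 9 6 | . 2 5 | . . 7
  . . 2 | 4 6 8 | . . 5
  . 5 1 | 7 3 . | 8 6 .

Step 1. [r4c7∈{3,9}] 9 has one home in row 4: r4c7, so r4c7=9.
Step 2. [r2c8∈{3,4,5}] row 2 places 4 nowhere but r2c8. So r2c8=4.
Step 3. [r6c1∈{6,7}] 6 has one home in row 6: r6c1. So r6c1=6.
Step 4. [r2c1∈{3}] nothing but 3 survives at r2c1, so r2c1=3.
Step 5. [r8c2∈{3,7}] in box 7, 3 fits only at r8c2. So r8c2=3.
Step 6. [r5c2∈{7}] nothing but 7 survives at r5c2. So r5c2=7.
Step 7. [r3c9∈{3,9}] across row 3, 9 lands solely at r3c9, so r3c9=9.
Step 8. [r5c7∈{3,5}] row 5 places 5 nowhere but r5c7, so r5c7=5.
Step 9. [r1c7∈{6}] r1c7 is down to just 6. So r1c7=6.
Step 10. [r7c7∈{1,3,4}] in col 7, 4 fits only at r7c7. So r7c7=4.
Step 11. [r1c5∈{5,9}] in col 5, 9 fits only at r1c5. So r1c5=9.
Step 12. [r6c7∈{2}] r6c7 is down to just 2. So r6c7=2.
Step 13. [r1c8∈{5}] r1c8's peers cover all but 5, so r1c8=5.
Step 14. [r1c6∈{4}] r1c6 has the single candidate 4. So r1c6=4.
Step 15. [r1c2∈{2}] r1c2 is down to just 2. So r1c2=2.
Step 16. [r5c1∈{9}] r5c1's peers cover all but 9. So r5c1=9.
Step 17. [r9c9∈{2}] r9c9 has the single candidate 2, so r9c9=2.
Step 18. [r8c8∈{9}] r8c8 is down to just 9. So r8c8=9.
Step 19. [r4c3∈{3}] nothing but 3 survives at r4c3, so r4c3=3.
Step 20. [r2c2∈{6}] r2c2 is down to just 6 ⇒ r2c2=6.
Step 21. [r5c9∈{3}] r5c9's peers cover all but 3. So r5c9=3.
Step 22. [r7c8∈{3}] r7c8 is down to just 3 ⇒ r7c8=3.
Step 23. [r3c4∈{6}] r3c4 is down to just 6, so r3c4=6.
Step 24. [r3c7∈{3}] r3c7 is down to just 3, so r3c7=3.
Step 25. [r3c3∈{8}] nothing but 8 survives at r3c3, so r3c3=8.
Step 26. [r7c4∈{1}] only 1 remains possible at r7c4. So r7c4=1.
Step 27. [r6c5∈{7}] r6c5 is down to just 7, so r6c5=7.
Step 28. [r9c6∈{9}] r9c6 has the single candidate 9. So r9c6=9.
Step 29. [r7c1∈{8}] nothing but 8 survives at r7c1, so r7c1=8.
Step 30. [r1c3∈{7}] r1c3's peers cover all but 7 ⇒ r1c3=7.
Step 31. [r2c5∈{5}] r2c5's peers cover all but 5, so r2c5=5.
Step 32. [r8c1∈{7}] r8c1 is down to just 7. So r8c1=7.
Step 33. [r6c3∈{5}] r6c3 has the single candidate 5. So r6c3=5.
Step 34. [r9c1∈{4}] only 4 remains possible at r9c1, so r9c1=4.
Step 35. [r5c6∈{6}] r5c6's peers cover all but 6. So r5c6=6.
Step 36. [r8c7∈{1}] r8c7 has the single candidate 1, so r8c7=1.

Answer: 1 2 7 3 9 4 6 5 8 / 3 6 9 8 5 2 7 4 1 / 5 4 8 6 1 7 3 2 9 / 2 8 3 5 4 1 9 7 6 / 9 7 4 2 8 6 5 1 3 / 6 1 5 9 7 3 2 8 4 / 8 9 6 1 2 5 4 3 7 / 7 3 2 4 6 8 1 9 5 / 4 5 1 7 3 9 8 6 2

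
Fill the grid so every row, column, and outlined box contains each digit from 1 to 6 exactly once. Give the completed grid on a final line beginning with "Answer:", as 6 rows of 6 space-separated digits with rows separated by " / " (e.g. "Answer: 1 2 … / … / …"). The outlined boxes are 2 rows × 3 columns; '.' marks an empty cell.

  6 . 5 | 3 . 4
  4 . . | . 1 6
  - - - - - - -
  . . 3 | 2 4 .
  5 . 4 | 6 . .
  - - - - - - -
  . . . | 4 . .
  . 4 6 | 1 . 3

Step 1. [r5c6∈{2,5}] in col 6, 2 fits only at r5c6, so r5c6=2.
Step 2. [r1c2∈{1,2}] across row 1, 1 lands solely at r1c2 ⇒ r1c2=1.
Step 3. [r5c1∈{1,3}] r5c1 is the only open cell in col 1 admitting 3. So r5c1=3.
Step 4. [r3c1∈{1}] r3c1 has the single candidate 1. So r3c1=1.
Step 5. [r5c5∈{5,6}] across row 5, 6 lands solely at r5c5, so r5c5=6.
Step 6. [r2c2∈{2,3}] row 2 places 3 nowhere but r2c2, so r2c2=3.
Step 7. [r4c2∈{2}] nothing but 2 survives at r4c2, so r4c2=2.
Step 8. [r3c6∈{5}] r3c6 has the single candidate 5. So r3c6=5.
Step 9. [r5c2∈{5}] r5c2's peers cover all but 5. So r5c2=5.
Step 10. [r3c2∈{6}] nothing but 6 survives at r3c2. So r3c2=6.
Step 11. [r2c3∈{2}] r2c3 has the single candidate 2 ⇒ r2c3=2.
Step 12. [r5c3∈{1}] r5c3 has the single candidate 1, so r5c3=1.
Step 13. [r6c5∈{5}] r6c5 has the single candidate 5. So r6c5=5.
Step 14. [r6c1∈{2}] nothing but 2 survives at r6c1, so r6c1=2.
Step 15. [r1c5∈{2}] r1c5 is down to just 2, so r1c5=2.
Step 16. [r4c5∈{3}] only 3 remains possible at r4c5. So r4c5=3.
Step 17. [r4c6∈{1}] r4c6 has the single candidate 1, so r4c6=1.
Step 18. [r2c4∈{5}] r2c4 has the single candidate 5. So r2c4=5.

Answer: 6 1 5 3 2 4 / 4 3 2 5 1 6 / 1 6 3 2 4 5 / 5 2 4 6 3 1 / 3 5 1 4 6 2 / 2 4 6 1 5 3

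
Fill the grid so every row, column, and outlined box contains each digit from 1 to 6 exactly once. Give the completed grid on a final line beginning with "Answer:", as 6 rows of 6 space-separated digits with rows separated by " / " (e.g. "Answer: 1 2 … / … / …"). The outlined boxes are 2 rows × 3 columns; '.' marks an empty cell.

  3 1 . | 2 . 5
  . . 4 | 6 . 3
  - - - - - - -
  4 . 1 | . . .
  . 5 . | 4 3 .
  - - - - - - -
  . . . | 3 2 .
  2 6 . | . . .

Step 1. [r4c6∈{1,2,6}] r4c6 is the only open cell in row 4 admitting 1. So r4c6=1.
Step 2. [r6c6∈{4}] only 4 remains possible at r6c6, so r6c6=4.
Step 3. [r4c3∈{2,6}] r4c3 is the only open cell in row 4 admitting 2, so r4c3=2.
Step 4. [r6c4∈{1,5}] r6c4 is the only open cell in col 4 admitting 1, so r6c4=1.
Step 5. [r5c3∈{5}] nothing but 5 survives at r5c3 ⇒ r5c3=5.
Step 6. [r3c5∈{5,6}] 6 has one home in col 5: r3c5, so r3c5=6.
Step 7. [r2c5∈{1}] only 1 remains possible at r2c5, so r2c5=1.
Step 8. [r3c4∈{5}] only 5 remains possible at r3c4, so r3c4=5.
Step 9. [r5c1∈{1}] r5c1's peers cover all but 1 ⇒ r5c1=1.
Step 10. [r2c2∈{2}] r2c2 has the single candidate 2. So r2c2=2.
Step 11. [r5c2∈{4}] only 4 remains possible at r5c2, so r5c2=4.
Step 12. [r3c6∈{2}] r3c6 has the single candidate 2, so r3c6=2.
Step 13. [r1c5∈{4}] r1c5's peers cover all but 4 ⇒ r1c5=4.
Step 14. [r1c3∈{6}] nothing but 6 survives at r1c3. So r1c3=6.
Step 15. [r6c5∈{5}] only 5 remains possible at r6c5. So r6c5=5.
Step 16. [r3c2∈{3}] r3c2's peers cover all but 3 ⇒ r3c2=3.
Step 17. [r5c6∈{6}] r5c6 is down to just 6, so r5c6=6.
Step 18. [r2c1∈{5}] nothing but 5 survives at r2c1, so r2c1=5.
Step 19. [r4c1∈{6}] r4c1 has the single candidate 6, so r4c1=6.
Step 20. [r6c3∈{3}] r6c3 is down to just 3. So r6c3=3.

Answer: 3 1 6 2 4 5 / 5 2 4 6 1 3 / 4 3 1 5 6 2 / 6 5 2 4 3 1 / 1 4 5 3 2 6 / 2 6 3 1 5 4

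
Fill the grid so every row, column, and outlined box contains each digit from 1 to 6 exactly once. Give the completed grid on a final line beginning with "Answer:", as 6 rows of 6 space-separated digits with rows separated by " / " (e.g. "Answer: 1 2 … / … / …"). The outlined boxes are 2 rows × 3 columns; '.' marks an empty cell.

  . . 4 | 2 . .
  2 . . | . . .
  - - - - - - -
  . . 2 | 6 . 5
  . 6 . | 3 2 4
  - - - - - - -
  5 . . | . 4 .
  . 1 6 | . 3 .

Step 1. [r5c6∈{1,2,6}] r5c6 is the only open cell in row 5 admitting 6 ⇒ r5c6=6.
Step 2. [r4c1∈{1}] nothing but 1 survives at r4c1. So r4c1=1.
Step 3. [r2c3∈{1,3,5}] across col 3, 1 lands solely at r2c3 ⇒ r2c3=1.
Step 4. [r3c2∈{3,4}] 4 has one home in col 2: r3c2, so r3c2=4.
Step 5. [r2c5∈{5,6}] across row 2, 6 lands solely at r2c5 ⇒ r2c5=6.
Step 6. [r1c5∈{1,5}] r1c5 is the only open cell in col 5 admitting 5. So r1c5=5.
Step 7. [r1c2∈{3}] r1c2 has the single candidate 3 ⇒ r1c2=3.
Step 8. [r2c4∈{4}] nothing but 4 survives at r2c4 ⇒ r2c4=4.
Step 9. [r1c1∈{6}] only 6 remains possible at r1c1 ⇒ r1c1=6.
Step 10. [r6c4∈{5}] only 5 remains possible at r6c4, so r6c4=5.
Step 11. [r2c2∈{5}] r2c2 is down to just 5 ⇒ r2c2=5.
Step 12. [r5c4∈{1}] r5c4's peers cover all but 1, so r5c4=1.
Step 13. [r3c1∈{3}] nothing but 3 survives at r3c1. So r3c1=3.
Step 14. [r3c5∈{1}] r3c5 is down to just 1 ⇒ r3c5=1.
Step 15. [r5c3∈{3}] nothing but 3 survives at r5c3 ⇒ r5c3=3.
Step 16. [r5c2∈{2}] r5c2 has the single candidate 2. So r5c2=2.
Step 17. [r4c3∈{5}] only 5 remains possible at r4c3, so r4c3=5.
Step 18. [r1c6∈{1}] r1c6 has the single candidate 1, so r1c6=1.
Step 19. [r6c1∈{4}] only 4 remains possible at r6c1. So r6c1=4.
Step 20. [r6c6∈{2}] only 2 remains possible at r6c6, so r6c6=2.
Step 21. [r2c6∈{3}] nothing but 3 survives at r2c6. So r2c6=3.

Answer: 6 3 4 2 5 1 / 2 5 1 4 6 3 / 3 4 2 6 1 5 / 1 6 5 3 2 4 / 5 2 3 1 4 6 / 4 1 6 5 3 2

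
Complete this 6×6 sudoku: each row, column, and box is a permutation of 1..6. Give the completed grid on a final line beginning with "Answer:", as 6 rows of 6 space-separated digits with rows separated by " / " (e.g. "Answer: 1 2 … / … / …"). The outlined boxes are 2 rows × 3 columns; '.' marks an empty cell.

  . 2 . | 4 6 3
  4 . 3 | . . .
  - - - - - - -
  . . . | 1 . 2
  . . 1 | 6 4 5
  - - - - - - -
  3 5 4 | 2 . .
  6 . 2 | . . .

Step 1. [r5c5∈{1}] r5c5 is down to just 1 ⇒ r5c5=1.
Step 2. [r3c1∈{5}] r3c1 is down to just 5 ⇒ r3c1=5.
Step 3. [r2c2∈{1,6}] row 2 places 6 nowhere but r2c2 ⇒ r2c2=6.
Step 4. [r3c5∈{3}] nothing but 3 survives at r3c5. So r3c5=3.
Step 5. [r2c4∈{5}] r2c4's peers cover all but 5 ⇒ r2c4=5.
Step 6. [r2c5∈{2}] only 2 remains possible at r2c5 ⇒ r2c5=2.
Step 7. [r6c4∈{3}] r6c4's peers cover all but 3. So r6c4=3.
Step 8. [r1c3∈{5}] nothing but 5 survives at r1c3 ⇒ r1c3=5.
Step 9. [r4c2∈{3}] r4c2 is down to just 3, so r4c2=3.
Step 10. [r2c6∈{1}] nothing but 1 survives at r2c6, so r2c6=1.
Step 11. [r4c1∈{2}] only 2 remains possible at r4c1. So r4c1=2.
Step 12. [r3c3∈{6}] r3c3 has the single candidate 6, so r3c3=6.
Step 13. [r6c6∈{4}] r6c6's peers cover all but 4. So r6c6=4.
Step 14. [r3c2∈{4}] r3c2's peers cover all but 4 ⇒ r3c2=4.
Step 15. [r6c2∈{1}] r6c2 is down to just 1 ⇒ r6c2=1.
Step 16. [r1c1∈{1}] r1c1 has the single candidate 1 ⇒ r1c1=1.
Step 17. [r5c6∈{6}] r5c6 is down to just 6, so r5c6=6.
Step 18. [r6c5∈{5}] r6c5's peers cover all but 5 ⇒ r6c5=5.

Answer: 1 2 5 4 6 3 / 4 6 3 5 2 1 / 5 4 6 1 3 2 / 2 3 1 6 4 5 / 3 5 4 2 1 6 / 6 1 2 3 5 4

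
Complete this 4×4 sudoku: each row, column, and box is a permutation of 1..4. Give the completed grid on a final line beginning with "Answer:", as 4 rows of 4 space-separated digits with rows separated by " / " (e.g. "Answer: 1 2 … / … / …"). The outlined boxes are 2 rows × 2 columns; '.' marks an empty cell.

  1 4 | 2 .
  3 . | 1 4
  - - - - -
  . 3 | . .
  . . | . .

Step 1. [r3c3∈{4}] r3c3 is down to just 4. So r3c3=4.
Step 2. [r3c1∈{2}] r3c1 is down to just 2. So r3c1=2.
Step 3. [r4c4∈{1,2,3}] r4c4 is the only open cell in row 4 admitting 2 ⇒ r4c4=2.
Step 4. [r4c1∈{4}] r4c1 is down to just 4. So r4c1=4.
Step 5. [r2c2∈{2}] r2c2's peers cover all but 2 ⇒ r2c2=2.
Step 6. [r3c4∈{1}] nothing but 1 survives at r3c4, so r3c4=1.
Step 7. [r4c2∈{1}] r4c2 is down to just 1, so r4c2=1.
Step 8. [r4c3∈{3}] r4c3 is down to just 3, so r4c3=3.
Step 9. [r1c4∈{3}] r1c4 is down to just 3 ⇒ r1c4=3.

Answer: 1 4 2 3 / 3 2 1 4 / 2 3 4 1 / 4 1 3 2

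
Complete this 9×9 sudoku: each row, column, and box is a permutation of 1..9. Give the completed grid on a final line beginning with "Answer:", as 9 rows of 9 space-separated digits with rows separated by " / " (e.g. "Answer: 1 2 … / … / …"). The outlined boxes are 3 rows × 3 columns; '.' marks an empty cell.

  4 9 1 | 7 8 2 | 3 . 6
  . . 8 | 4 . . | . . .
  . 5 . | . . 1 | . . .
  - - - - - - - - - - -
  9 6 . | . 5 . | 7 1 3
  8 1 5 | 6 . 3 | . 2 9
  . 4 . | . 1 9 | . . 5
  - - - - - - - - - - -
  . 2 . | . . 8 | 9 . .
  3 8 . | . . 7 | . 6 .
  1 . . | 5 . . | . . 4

Step 1. [r9c2∈{7}] r9c2's peers cover all but 7 ⇒ r9c2=7.
Step 2. [r6c8∈{8}] r6c8 is down to just 8 ⇒ r6c8=8.
Step 3. [r6c4∈{2}] nothing but 2 survives at r6c4 ⇒ r6c4=2.
Step 4. [r9c6∈{6}] nothing but 6 survives at r9c6. So r9c6=6.
Step 5. [r8c7∈{1,2,5}] 5 has one home in row 8: r8c7, so r8c7=5.
Step 6. [r6c1∈{7}] only 7 remains possible at r6c1 ⇒ r6c1=7.
Step 7. [r3c3∈{2,3,6,7}] in col 3, 7 fits only at r3c3 ⇒ r3c3=7.
Step 8. [r3c8∈{4,9}] 4 has one home in col 8: r3c8. So r3c8=4.
Step 9. [r2c8∈{5,7,9}] r2c8 is the only open cell in col 8 admitting 9, so r2c8=9.
Step 10. [r2c9∈{1,2,7}] row 2 places 7 nowhere but r2c9 ⇒ r2c9=7.
Step 11. [r7c3∈{4,6}] col 3 places 6 nowhere but r7c3, so r7c3=6.
Step 12. [r7c5∈{3,4}] across row 7, 4 lands solely at r7c5. So r7c5=4.
Step 13. [r9c8∈{3}] r9c8's peers cover all but 3 ⇒ r9c8=3.
Step 14. [r9c3∈{9}] nothing but 9 survives at r9c3 ⇒ r9c3=9.
Step 15. [r7c9∈{1}] nothing but 1 survives at r7c9, so r7c9=1.
Step 16. [r8c9∈{2}] r8c9's peers cover all but 2. So r8c9=2.
Step 17. [r8c5∈{9}] r8c5 has the single candidate 9 ⇒ r8c5=9.
Step 18. [r3c4∈{3,9}] r2c5 and r3c5 in box 2 both hold exactly {3,6}; those values are spoken for ⇒ r3c4≠3.
Step 19. [r3c5∈{3,6}] row 3 places 3 nowhere but r3c5, so r3c5=3.
Step 20. [r3c1∈{2,6}] row 3 places 6 nowhere but r3c1 ⇒ r3c1=6.
Step 21. [r3c7∈{2,8}] in row 3, 2 fits only at r3c7. So r3c7=2.
Step 22. [r9c7∈{8}] only 8 remains possible at r9c7 ⇒ r9c7=8.
Step 23. [r3c9∈{8}] nothing but 8 survives at r3c9 ⇒ r3c9=8.
Step 24. [r5c5∈{7}] only 7 remains possible at r5c5, so r5c5=7.
Step 25. [r7c1∈{5}] nothing but 5 survives at r7c1, so r7c1=5.
Step 26. [r9c5∈{2}] r9c5 has the single candidate 2 ⇒ r9c5=2.
Step 27. [r2c2∈{3}] r2c2's peers cover all but 3, so r2c2=3.
Step 28. [r6c3∈{3}] r6c3 has the single candidate 3 ⇒ r6c3=3.
Step 29. [r2c1∈{2}] r2c1's peers cover all but 2 ⇒ r2c1=2.
Step 30. [r6c7∈{6}] r6c7 has the single candidate 6 ⇒ r6c7=6.
Step 31. [r2c6∈{5}] r2c6 has the single candidate 5 ⇒ r2c6=5.
Step 32. [r7c8∈{7}] r7c8 is down to just 7 ⇒ r7c8=7.
Step 33. [r1c8∈{5}] only 5 remains possible at r1c8 ⇒ r1c8=5.
Step 34. [r3c4∈{9}] r3c4 is down to just 9, so r3c4=9.
Step 35. [r5c7∈{4}] r5c7 has the single candidate 4 ⇒ r5c7=4.
Step 36. [r4c6∈{4}] r4c6 has the single candidate 4, so r4c6=4.
Step 37. [r4c3∈{2}] r4c3 is down to just 2 ⇒ r4c3=2.
Step 38. [r8c4∈{1}] r8c4 has the single candidate 1. So r8c4=1.
Step 39. [r7c4∈{3}] r7c4's peers cover all but 3, so r7c4=3.
Step 40. [r2c7∈{1}] r2c7 has the single candidate 1, so r2c7=1.
Step 41. [r2c5∈{6}] r2c5 has the single candidate 6, so r2c5=6.
Step 42. [r8c3∈{4}] r8c3's peers cover all but 4, so r8c3=4.
Step 43. [r4c4∈{8}] only 8 remains possible at r4c4. So r4c4=8.

Answer: 4 9 1 7 8 2 3 5 6 / 2 3 8 4 6 5 1 9 7 / 6 5 7 9 3 1 2 4 8 / 9 6 2 8 5 4 7 1 3 / 8 1 5 6 7 3 4 2 9 / 7 4 3 2 1 9 6 8 5 / 5 2 6 3 4 8 9 7 1 / 3 8 4 1 9 7 5 6 2 / 1 7 9 5 2 6 8 3 4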